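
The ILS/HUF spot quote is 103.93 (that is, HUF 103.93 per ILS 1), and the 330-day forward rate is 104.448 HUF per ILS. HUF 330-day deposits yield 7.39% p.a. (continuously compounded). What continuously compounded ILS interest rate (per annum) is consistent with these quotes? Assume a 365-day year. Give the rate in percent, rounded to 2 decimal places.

6.84%

T = 330/365 years.
By CIP, F/S equals the HUF-to-ILS growth ratio: 104.448/103.93 = 1.0049841.
HUF growth factor: e^(0.0739×330/365) = 1.0690963.
So the ILS growth factor = 1.0637942.
Take logs: ln 1.0637942 / (330/365) = 0.068401, so 6.84%.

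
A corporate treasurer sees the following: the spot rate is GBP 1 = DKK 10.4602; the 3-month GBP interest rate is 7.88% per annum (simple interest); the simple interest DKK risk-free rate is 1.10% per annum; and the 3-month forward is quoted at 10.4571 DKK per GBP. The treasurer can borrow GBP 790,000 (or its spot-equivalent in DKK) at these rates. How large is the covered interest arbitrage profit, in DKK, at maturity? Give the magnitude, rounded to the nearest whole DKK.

DKK 137,570

T = 3/12 years.
Route A — deposit GBP, sell forward: 790,000 × 1.019700 × 10.4571 = DKK 8,423,852.85.
Route B — convert at spot, deposit DKK: 790,000 × 10.4602 × 1.002750 = DKK 8,286,282.78.
The quoted forward overvalues GBP, so borrow DKK, buy GBP at spot, deposit the GBP at 7.88%, and sell the proceeds forward at 10.4571.
Arbitrage profit = |8,423,852.85 − 8,286,282.78| = DKK 137,570.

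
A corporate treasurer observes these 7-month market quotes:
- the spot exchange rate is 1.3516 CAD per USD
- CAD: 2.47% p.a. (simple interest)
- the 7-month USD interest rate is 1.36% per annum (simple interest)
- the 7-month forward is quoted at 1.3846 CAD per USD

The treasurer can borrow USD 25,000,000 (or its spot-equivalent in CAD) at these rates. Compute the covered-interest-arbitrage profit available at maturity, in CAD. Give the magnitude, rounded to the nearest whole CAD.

T = 7/12 years.
Keep in USD, deliver into the forward: 25,000,000·1.0079333333·1.3846 = CAD 34,889,612.33.
Swap to CAD now, deposit: 25,000,000·1.3516·1.0144083333 = CAD 34,276,857.58.
The quoted forward overvalues USD, so borrow CAD, buy USD at spot, deposit the USD at 1.36%, and sell the proceeds forward at 1.3846.
Arbitrage profit = |34,889,612.33 − 34,276,857.58| = CAD 612,755.

CAD 612,755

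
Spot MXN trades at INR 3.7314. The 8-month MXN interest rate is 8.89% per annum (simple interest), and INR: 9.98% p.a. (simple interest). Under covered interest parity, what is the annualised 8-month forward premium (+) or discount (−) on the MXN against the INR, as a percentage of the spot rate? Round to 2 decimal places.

+1.03%

T = 8/12 years.
F = S · g_INR/g_MXN = 3.7314 × 1.0665333/1.0592667 = 3.7569975.
Annualised premium = (F − S)/S × (1/T) = (3.7569975 − 3.7314)/3.7314 ÷ (8/12) = 1.03%.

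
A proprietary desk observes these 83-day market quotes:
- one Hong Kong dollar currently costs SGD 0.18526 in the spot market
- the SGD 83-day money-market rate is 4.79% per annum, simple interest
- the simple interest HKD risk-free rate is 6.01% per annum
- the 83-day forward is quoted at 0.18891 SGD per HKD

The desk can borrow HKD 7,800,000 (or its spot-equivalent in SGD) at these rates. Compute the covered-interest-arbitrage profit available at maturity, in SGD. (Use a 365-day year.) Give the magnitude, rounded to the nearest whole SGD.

SGD 32,868

T = 83/365 years.
Route A — deposit HKD, sell forward: 7,800,000 × 1.013666575 × 0.18891 = SGD 1,493,635.67.
Route B — convert at spot, deposit SGD: 7,800,000 × 0.18526 × 1.010892329 = SGD 1,460,767.72.
The quoted forward overvalues HKD, so borrow SGD, buy HKD at spot, deposit the HKD at 6.01%, and sell the proceeds forward at 0.18891.
Profit = 1,493,635.67 − 1,460,767.72 = SGD 32,868.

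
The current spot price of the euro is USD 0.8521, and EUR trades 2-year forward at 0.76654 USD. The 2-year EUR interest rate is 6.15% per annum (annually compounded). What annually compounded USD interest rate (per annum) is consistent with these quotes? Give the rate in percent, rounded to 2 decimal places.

0.68%

T = 2 years.
By CIP, F/S equals the USD-to-EUR growth ratio: 0.76654/0.8521 = 0.8995893.
The EUR side grows by (1 + 0.0615)^2 = 1.1267823.
So the USD growth factor = 1.0136413.
Annualise: 1.0136413^(1/2) − 1 = 0.006798 = 0.68%.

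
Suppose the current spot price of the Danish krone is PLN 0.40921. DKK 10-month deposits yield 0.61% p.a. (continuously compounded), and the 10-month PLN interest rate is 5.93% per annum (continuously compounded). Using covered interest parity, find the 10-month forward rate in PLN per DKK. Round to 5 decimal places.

0.42776

T = 10/12 years.
PLN accumulates by e^(0.0593×10/12) = 1.050658.
DKK growth factor: e^(0.0061×10/12) = 1.0050963.
CIP: F = S · (grow PLN)/(grow DKK) = 0.40921 × 1.050658/1.0050963 = 0.4277598 PLN per DKK.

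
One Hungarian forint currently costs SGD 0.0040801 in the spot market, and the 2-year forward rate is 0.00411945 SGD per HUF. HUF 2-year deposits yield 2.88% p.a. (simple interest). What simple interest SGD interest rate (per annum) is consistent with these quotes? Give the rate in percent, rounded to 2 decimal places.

3.39%

T = 2 years.
F/S = 0.00411945/0.0040801 = 1.0096444 = (growth of SGD) / (growth of HUF).
HUF growth factor: 1 + 0.0288×2 = 1.057600.
That pins the SGD growth at 1.0677999.
r = (1.0677999 − 1)/2 = 0.033900 → 3.39%.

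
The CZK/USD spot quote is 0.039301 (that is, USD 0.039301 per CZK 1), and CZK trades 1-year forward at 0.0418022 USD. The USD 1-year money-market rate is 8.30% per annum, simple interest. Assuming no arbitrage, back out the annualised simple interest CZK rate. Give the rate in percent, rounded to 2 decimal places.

1.82%

T = 1 year.
By CIP, F/S equals the USD-to-CZK growth ratio: 0.0418022/0.039301 = 1.0636421.
The USD side grows by 1 + 0.0830×1 = 1.083000.
So the CZK growth factor = 1.0181996.
r = (1.0181996 − 1)/1 = 0.018200 → 1.82%.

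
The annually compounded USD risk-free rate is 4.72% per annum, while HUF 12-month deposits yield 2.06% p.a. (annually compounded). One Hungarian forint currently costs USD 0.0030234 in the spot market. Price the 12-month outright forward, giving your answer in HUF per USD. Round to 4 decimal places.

322.3520

T = 1 year.
Growth of 1 USD over T: (1 + 0.0472)^1 = 1.047200.
Growth of 1 HUF over T: (1 + 0.0206)^1 = 1.020600.
So F = 0.0030234 × 1.047200 / 1.020600 = 0.00310219918 (USD/HUF).
Quoted the other way: 1/0.00310219918 = 322.3520 HUF per USD.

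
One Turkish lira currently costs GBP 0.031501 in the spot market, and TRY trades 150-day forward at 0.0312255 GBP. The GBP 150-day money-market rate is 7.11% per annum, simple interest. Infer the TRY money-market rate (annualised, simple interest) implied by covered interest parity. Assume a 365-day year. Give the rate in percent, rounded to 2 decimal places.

9.32%

T = 150/365 years.
CIP gives F = S · g_GBP/g_TRY, so g_GBP/g_TRY = 0.0312255/0.031501 = 0.9912542.
GBP growth factor: 1 + 0.0711×150/365 = 1.0292192.
That pins the TRY growth at 1.038300.
(1.038300 − 1)/T = 0.093197, i.e. 9.32%.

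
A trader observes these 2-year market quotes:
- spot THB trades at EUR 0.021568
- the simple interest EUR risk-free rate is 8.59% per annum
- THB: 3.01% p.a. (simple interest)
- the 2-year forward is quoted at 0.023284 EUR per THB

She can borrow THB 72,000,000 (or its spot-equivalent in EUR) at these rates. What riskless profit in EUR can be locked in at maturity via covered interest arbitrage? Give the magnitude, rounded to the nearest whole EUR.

T = 2 years.
Route A — deposit THB, sell forward: 72,000,000 × 1.060200 × 0.023284 = EUR 1,777,370.17.
Route B — convert at spot, deposit EUR: 72,000,000 × 0.021568 × 1.171800 = EUR 1,819,683.53.
The quoted forward undervalues THB, so borrow THB, convert to EUR at spot, deposit the EUR at 8.59%, and buy THB forward at 0.023284 to cover the loan.
Profit = 1,819,683.53 − 1,777,370.17 = EUR 42,313.

EUR 42,313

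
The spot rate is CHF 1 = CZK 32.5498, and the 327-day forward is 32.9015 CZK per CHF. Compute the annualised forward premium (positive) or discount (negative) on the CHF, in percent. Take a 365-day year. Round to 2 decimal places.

T = 327/365 years.
CHF trades forward at +1.08050% vs spot over the period.
Per annum: 0.0108050 / (327/365) = 0.012061 = 1.21%.

+1.21%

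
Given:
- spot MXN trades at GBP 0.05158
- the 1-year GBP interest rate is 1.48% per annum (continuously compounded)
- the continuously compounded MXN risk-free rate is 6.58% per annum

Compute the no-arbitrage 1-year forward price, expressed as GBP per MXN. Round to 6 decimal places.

0.049015

T = 1 year.
Growth of 1 GBP over T: e^(0.0148×1) = 1.0149101.
MXN accumulates by e^(0.0658×1) = 1.0680131.
Forward (GBP per MXN) = 0.05158 × 1.0149101 / 1.0680131 = 0.04901538.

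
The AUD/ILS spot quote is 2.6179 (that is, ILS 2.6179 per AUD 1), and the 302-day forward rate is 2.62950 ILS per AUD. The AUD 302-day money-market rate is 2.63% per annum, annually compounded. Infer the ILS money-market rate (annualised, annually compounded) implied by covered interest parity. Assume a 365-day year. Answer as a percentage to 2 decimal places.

T = 302/365 years.
F/S = 2.6295/2.6179 = 1.0044310 = (growth of ILS) / (growth of AUD).
AUD growth factor: (1 + 0.0263)^(302/365) = 1.0217117.
So the ILS growth factor = 1.0262389.
Annualise: 1.0262389^(365/302) − 1 = 0.031799 = 3.18%.

3.18%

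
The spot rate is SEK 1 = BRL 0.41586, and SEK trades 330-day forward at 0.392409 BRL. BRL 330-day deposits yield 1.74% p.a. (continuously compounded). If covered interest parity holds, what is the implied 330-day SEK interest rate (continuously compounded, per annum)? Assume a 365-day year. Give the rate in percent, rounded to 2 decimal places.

T = 330/365 years.
CIP gives F = S · g_BRL/g_SEK, so g_BRL/g_SEK = 0.392409/0.41586 = 0.9436084.
The BRL side grows by e^(0.0174×330/365) = 1.0158559.
So the SEK growth factor = 1.0765651.
Take logs: ln 1.0765651 / (330/365) = 0.081600, so 8.16%.

8.16%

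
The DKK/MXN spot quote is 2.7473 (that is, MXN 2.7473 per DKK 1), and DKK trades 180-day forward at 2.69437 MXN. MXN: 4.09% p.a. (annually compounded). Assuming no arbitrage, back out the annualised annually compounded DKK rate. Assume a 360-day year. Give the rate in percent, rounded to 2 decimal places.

8.22%

T = 180/360 years.
F/S = 2.69437/2.7473 = 0.9807338 = (growth of MXN) / (growth of DKK).
The MXN side grows by (1 + 0.0409)^(180/360) = 1.0202451.
Hence g_DKK = 1.0402875.
r = 1.0402875^(360/180) − 1 = 0.082198 → 8.22%.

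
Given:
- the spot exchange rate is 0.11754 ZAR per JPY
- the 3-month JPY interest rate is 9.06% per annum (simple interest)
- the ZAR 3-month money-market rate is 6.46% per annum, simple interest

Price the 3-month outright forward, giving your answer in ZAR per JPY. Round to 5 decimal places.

0.11679

T = 3/12 years.
ZAR growth factor: 1 + 0.0646×3/12 = 1.016150.
JPY accumulates by 1 + 0.0906×3/12 = 1.022650.
Forward (ZAR per JPY) = 0.11754 × 1.016150 / 1.022650 = 0.1167929.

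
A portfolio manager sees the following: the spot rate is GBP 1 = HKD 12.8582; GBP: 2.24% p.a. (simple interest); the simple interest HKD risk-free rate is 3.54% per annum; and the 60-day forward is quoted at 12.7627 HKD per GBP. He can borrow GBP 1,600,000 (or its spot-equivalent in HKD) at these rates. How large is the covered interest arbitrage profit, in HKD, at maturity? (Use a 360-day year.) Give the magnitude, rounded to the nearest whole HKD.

HKD 197,946

T = 60/360 years.
Invest the GBP and cover forward: 1,600,000 × 1.0037333333 × 12.7627 = HKD 20,496,555.86.
Convert at spot and invest in HKD: 1,600,000 × 12.8582 × 1.005900 = HKD 20,694,501.41.
The quoted forward undervalues GBP, so borrow GBP, convert to HKD at spot, deposit the HKD at 3.54%, and buy GBP forward at 12.7627 to cover the loan.
Arbitrage profit = |20,496,555.86 − 20,694,501.41| = HKD 197,946.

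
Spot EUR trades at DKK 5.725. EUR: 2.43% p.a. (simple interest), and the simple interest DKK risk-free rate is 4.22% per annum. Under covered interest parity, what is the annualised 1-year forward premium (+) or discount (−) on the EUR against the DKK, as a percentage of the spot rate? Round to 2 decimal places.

+1.75%

T = 1 year.
No-arbitrage forward: 5.725 × 1.042200 / 1.024300 = 5.825046 DKK/EUR.
(F − S)/S ÷ T = (5.825046 − 5.725)/5.725/1 = 0.017475 → 1.75%.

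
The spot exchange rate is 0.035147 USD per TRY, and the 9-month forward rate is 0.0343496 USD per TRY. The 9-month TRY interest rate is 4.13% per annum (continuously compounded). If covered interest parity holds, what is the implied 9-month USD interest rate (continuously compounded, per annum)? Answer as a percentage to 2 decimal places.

1.07%

T = 9/12 years.
By CIP, F/S equals the USD-to-TRY growth ratio: 0.0343496/0.035147 = 0.9773124.
The TRY side grows by e^(0.0413×9/12) = 1.0314597.
That pins the USD growth at 1.0080584.
Take logs: ln 1.0080584 / (9/12) = 0.010701, so 1.07%.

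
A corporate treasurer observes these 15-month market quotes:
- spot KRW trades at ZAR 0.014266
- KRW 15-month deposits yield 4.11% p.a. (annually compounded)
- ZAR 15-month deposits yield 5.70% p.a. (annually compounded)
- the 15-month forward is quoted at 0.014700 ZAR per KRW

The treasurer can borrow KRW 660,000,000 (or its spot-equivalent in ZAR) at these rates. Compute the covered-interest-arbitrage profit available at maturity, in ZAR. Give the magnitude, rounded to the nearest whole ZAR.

T = 15/12 years.
Route A — deposit KRW, sell forward: 660,000,000 × 1.051636275 × 0.014700 = ZAR 10,202,975.14.
Route B — convert at spot, deposit ZAR: 660,000,000 × 0.014266 × 1.071750597 = ZAR 10,091,132.05.
The quoted forward overvalues KRW, so borrow ZAR, buy KRW at spot, deposit the KRW at 4.11%, and sell the proceeds forward at 0.014700.
The gap between the two covered legs is ZAR 111,843.

ZAR 111,843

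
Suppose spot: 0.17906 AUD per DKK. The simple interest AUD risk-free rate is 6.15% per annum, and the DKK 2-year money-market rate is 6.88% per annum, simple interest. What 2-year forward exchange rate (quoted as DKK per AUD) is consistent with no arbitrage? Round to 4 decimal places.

5.6573

T = 2 years.
Growth of 1 AUD over T: 1 + 0.0615×2 = 1.123000.
DKK growth factor: 1 + 0.0688×2 = 1.137600.
CIP: F = S · (grow AUD)/(grow DKK) = 0.17906 × 1.123000/1.137600 = 0.1767619 AUD per DKK.
Invert for DKK per AUD: 1 / 0.1767619 = 5.6573.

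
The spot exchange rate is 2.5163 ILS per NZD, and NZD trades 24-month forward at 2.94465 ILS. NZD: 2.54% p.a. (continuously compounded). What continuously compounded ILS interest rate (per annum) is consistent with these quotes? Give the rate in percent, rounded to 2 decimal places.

T = 2 years.
F/S = 2.94465/2.5163 = 1.1702301 = (growth of ILS) / (growth of NZD).
NZD growth factor: e^(0.0254×2) = 1.0521124.
So the ILS growth factor = 1.2312136.
Take logs: ln 1.2312136 / 2 = 0.104000, so 10.40%.

10.40%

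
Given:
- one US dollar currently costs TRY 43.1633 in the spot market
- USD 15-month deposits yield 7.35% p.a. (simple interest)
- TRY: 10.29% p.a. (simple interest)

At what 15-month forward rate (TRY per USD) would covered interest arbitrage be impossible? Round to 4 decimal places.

44.6161

T = 15/12 years.
Growth of 1 TRY over T: 1 + 0.1029×15/12 = 1.128625.
USD accumulates by 1 + 0.0735×15/12 = 1.091875.
Forward (TRY per USD) = 43.1633 × 1.128625 / 1.091875 = 44.616077.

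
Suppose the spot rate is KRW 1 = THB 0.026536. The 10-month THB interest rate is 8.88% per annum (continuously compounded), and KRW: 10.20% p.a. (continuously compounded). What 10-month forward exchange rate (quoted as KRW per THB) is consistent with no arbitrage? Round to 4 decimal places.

T = 10/12 years.
THB accumulates by e^(0.0888×10/12) = 1.07680681.
KRW accumulates by e^(0.1020×10/12) = 1.08871707.
So F = 0.026536 × 1.07680681 / 1.08871707 = 0.026245704 (THB/KRW).
Quoted the other way: 1/0.026245704 = 38.1015 KRW per THB.

38.1015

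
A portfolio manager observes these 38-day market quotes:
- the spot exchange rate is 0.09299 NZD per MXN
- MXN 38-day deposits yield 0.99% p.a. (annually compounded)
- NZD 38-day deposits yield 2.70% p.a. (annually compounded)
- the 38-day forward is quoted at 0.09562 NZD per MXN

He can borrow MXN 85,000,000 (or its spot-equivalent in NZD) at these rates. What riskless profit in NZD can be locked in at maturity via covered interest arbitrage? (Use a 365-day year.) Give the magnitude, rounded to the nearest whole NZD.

NZD 209,936

T = 38/365 years.
Route A — deposit MXN, sell forward: 85,000,000 × 1.001026143 × 0.09562 = NZD 8,136,040.18.
Route B — convert at spot, deposit NZD: 85,000,000 × 0.09299 × 1.002777531 = NZD 7,926,104.02.
The quoted forward overvalues MXN, so borrow NZD, buy MXN at spot, deposit the MXN at 0.99%, and sell the proceeds forward at 0.09562.
Arbitrage profit = |8,136,040.18 − 7,926,104.02| = NZD 209,936.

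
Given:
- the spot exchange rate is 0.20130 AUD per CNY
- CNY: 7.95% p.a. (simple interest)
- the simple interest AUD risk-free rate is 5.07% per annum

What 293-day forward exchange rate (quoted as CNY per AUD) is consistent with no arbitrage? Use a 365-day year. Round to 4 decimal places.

T = 293/365 years.
Growth of 1 AUD over T: 1 + 0.0507×293/365 = 1.0406989.
Growth of 1 CNY over T: 1 + 0.0795×293/365 = 1.0638178.
So F = 0.2013 × 1.0406989 / 1.0638178 = 0.1969253 (AUD/CNY).
Quoted the other way: 1/0.1969253 = 5.0781 CNY per AUD.

5.0781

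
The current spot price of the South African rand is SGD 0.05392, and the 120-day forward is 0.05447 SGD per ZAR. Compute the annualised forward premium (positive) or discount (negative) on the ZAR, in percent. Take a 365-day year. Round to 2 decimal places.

T = 120/365 years.
(F − S)/S = (0.05447 − 0.05392)/0.05392 = 0.0102003.
Per annum: 0.0102003 / (120/365) = 0.031026 = 3.10%.

+3.10%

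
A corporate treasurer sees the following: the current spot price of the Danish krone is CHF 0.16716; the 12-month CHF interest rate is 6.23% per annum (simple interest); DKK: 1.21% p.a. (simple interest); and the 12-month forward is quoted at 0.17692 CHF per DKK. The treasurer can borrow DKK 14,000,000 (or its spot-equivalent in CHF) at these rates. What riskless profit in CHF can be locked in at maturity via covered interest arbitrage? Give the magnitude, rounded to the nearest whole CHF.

CHF 20,813

T = 1 year.
Invest the DKK and cover forward: 14,000,000 × 1.012100 × 0.17692 = CHF 2,506,850.25.
Convert at spot and invest in CHF: 14,000,000 × 0.16716 × 1.062300 = CHF 2,486,036.95.
The quoted forward overvalues DKK, so borrow CHF, buy DKK at spot, deposit the DKK at 1.21%, and sell the proceeds forward at 0.17692.
Profit = 2,506,850.25 − 2,486,036.95 = CHF 20,813.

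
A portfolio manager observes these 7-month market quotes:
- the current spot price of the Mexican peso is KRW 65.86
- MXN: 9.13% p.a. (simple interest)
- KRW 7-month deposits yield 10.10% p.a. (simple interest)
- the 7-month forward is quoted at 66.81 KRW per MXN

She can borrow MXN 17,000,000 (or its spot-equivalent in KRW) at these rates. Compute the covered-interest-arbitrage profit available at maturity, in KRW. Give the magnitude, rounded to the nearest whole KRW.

T = 7/12 years.
Invest the MXN and cover forward: 17,000,000 × 1.053258333333 × 66.81 = KRW 1,196,259,217.25.
Convert at spot and invest in KRW: 17,000,000 × 65.86 × 1.058916666667 = KRW 1,185,584,278.33.
The quoted forward overvalues MXN, so borrow KRW, buy MXN at spot, deposit the MXN at 9.13%, and sell the proceeds forward at 66.81.
Arbitrage profit = |1,196,259,217.25 − 1,185,584,278.33| = KRW 10,674,939.

KRW 10,674,939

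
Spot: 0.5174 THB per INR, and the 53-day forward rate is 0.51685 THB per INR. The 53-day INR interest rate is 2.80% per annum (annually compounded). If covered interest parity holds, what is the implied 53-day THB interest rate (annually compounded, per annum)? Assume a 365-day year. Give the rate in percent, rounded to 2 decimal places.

T = 53/365 years.
CIP gives F = S · g_THB/g_INR, so g_THB/g_INR = 0.51685/0.5174 = 0.9989370.
The INR side grows by (1 + 0.0280)^(53/365) = 1.0040179.
So the THB growth factor = 1.0029506.
r = 1.0029506^(365/53) − 1 = 0.020497 → 2.05%.

2.05%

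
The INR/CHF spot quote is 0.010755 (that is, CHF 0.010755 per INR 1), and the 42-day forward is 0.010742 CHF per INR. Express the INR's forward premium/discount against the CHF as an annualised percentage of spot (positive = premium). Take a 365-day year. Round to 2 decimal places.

-1.05%

T = 42/365 years.
(F − S)/S = (0.010742 − 0.010755)/0.010755 = -0.0012087.
Annualise by dividing by T: -0.0012087 / (42/365) = -0.010504 → -1.05%.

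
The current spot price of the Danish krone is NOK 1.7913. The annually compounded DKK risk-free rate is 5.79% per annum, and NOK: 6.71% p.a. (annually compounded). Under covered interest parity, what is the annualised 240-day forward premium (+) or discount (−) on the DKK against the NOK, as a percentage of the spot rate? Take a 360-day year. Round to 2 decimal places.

T = 240/360 years.
No-arbitrage forward: 1.7913 × 1.0442474 / 1.0382368 = 1.8016703 NOK/DKK.
(F − S)/S ÷ T = (1.8016703 − 1.7913)/1.7913/(240/360) = 0.008684 → 0.87%.

+0.87%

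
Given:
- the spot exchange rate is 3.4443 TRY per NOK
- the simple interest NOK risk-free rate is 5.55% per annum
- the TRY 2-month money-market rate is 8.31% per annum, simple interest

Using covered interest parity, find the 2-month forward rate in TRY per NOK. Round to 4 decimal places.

3.4600

T = 2/12 years.
TRY accumulates by 1 + 0.0831×2/12 = 1.013850.
NOK accumulates by 1 + 0.0555×2/12 = 1.009250.
CIP: F = S · (grow TRY)/(grow NOK) = 3.4443 × 1.013850/1.009250 = 3.459999 TRY per NOK.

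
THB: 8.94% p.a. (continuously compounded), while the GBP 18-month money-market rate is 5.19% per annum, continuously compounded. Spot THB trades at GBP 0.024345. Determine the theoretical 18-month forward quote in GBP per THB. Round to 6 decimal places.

T = 18/12 years.
GBP accumulates by e^(0.0519×18/12) = 1.0809605.
THB accumulates by e^(0.0894×18/12) = 1.1435072.
Forward (GBP per THB) = 0.024345 × 1.0809605 / 1.1435072 = 0.02301340.

0.023013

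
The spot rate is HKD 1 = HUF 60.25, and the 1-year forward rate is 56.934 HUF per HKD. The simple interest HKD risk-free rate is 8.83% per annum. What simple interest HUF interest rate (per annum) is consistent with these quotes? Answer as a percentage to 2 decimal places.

T = 1 year.
F/S = 56.934/60.25 = 0.9449627 = (growth of HUF) / (growth of HKD).
The HKD side grows by 1 + 0.0883×1 = 1.088300.
That pins the HUF growth at 1.0284029.
r = (1.0284029 − 1)/1 = 0.028403 → 2.84%.

2.84%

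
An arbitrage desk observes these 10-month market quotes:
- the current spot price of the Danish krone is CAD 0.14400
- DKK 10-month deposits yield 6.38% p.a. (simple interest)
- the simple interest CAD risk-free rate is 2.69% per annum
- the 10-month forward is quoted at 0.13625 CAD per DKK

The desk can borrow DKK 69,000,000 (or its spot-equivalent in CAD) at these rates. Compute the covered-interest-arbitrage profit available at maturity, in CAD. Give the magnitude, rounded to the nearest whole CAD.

T = 10/12 years.
Keep in DKK, deliver into the forward: 69,000,000·1.053166667·0.13625 = CAD 9,901,083.13.
Swap to CAD now, deposit: 69,000,000·0.14400·1.022416667 = CAD 10,158,732.00.
The quoted forward undervalues DKK, so borrow DKK, convert to CAD at spot, deposit the CAD at 2.69%, and buy DKK forward at 0.13625 to cover the loan.
Profit = 10,158,732.00 − 9,901,083.13 = CAD 257,649.

CAD 257,649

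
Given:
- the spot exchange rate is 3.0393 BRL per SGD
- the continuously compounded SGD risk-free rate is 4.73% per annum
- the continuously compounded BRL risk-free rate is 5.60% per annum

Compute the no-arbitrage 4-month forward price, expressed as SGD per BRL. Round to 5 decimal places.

T = 4/12 years.
BRL accumulates by e^(0.0560×4/12) = 1.018842.
Growth of 1 SGD over T: e^(0.0473×4/12) = 1.0158916.
So F = 3.0393 × 1.018842 / 1.0158916 = 3.048127 (BRL/SGD).
Quoted the other way: 1/3.048127 = 0.32807 SGD per BRL.

0.32807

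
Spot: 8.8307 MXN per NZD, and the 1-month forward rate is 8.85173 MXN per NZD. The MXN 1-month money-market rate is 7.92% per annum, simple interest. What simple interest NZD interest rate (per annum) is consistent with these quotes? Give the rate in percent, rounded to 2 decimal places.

5.05%

T = 1/12 years.
CIP gives F = S · g_MXN/g_NZD, so g_MXN/g_NZD = 8.85173/8.8307 = 1.0023815.
MXN growth factor: 1 + 0.0792×1/12 = 1.006600.
That pins the NZD growth at 1.0042085.
(1.0042085 − 1)/T = 0.050502, i.e. 5.05%.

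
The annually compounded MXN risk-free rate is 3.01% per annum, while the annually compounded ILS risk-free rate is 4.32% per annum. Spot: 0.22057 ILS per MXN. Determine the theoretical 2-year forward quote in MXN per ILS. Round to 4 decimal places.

T = 2 years.
Growth of 1 ILS over T: (1 + 0.0432)^2 = 1.0882662.
MXN growth factor: (1 + 0.0301)^2 = 1.061106.
Forward (ILS per MXN) = 0.22057 × 1.0882662 / 1.061106 = 0.2262157.
Invert for MXN per ILS: 1 / 0.2262157 = 4.4206.

4.4206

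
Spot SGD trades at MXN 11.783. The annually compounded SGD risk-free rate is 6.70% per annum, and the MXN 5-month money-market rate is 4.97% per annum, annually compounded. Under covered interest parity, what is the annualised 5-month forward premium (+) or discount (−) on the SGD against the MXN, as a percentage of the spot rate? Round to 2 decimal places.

-1.63%

T = 5/12 years.
No-arbitrage forward: 11.783 × 1.0204158 / 1.0273896 = 11.703018 MXN/SGD.
Annualised premium = (F − S)/S × (1/T) = (11.703018 − 11.783)/11.783 ÷ (5/12) = -1.63%.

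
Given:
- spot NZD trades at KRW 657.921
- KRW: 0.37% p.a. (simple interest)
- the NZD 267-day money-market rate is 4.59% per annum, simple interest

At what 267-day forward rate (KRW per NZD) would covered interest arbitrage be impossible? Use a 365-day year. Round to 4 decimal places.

638.2710

T = 267/365 years.
KRW accumulates by 1 + 0.0037×267/365 = 1.002706575.
NZD growth factor: 1 + 0.0459×267/365 = 1.033576164.
Forward (KRW per NZD) = 657.921 × 1.002706575 / 1.033576164 = 638.271020.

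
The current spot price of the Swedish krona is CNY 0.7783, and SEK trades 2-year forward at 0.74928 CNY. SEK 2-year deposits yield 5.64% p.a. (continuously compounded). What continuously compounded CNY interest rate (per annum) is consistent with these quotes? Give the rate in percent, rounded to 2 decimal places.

T = 2 years.
F/S = 0.74928/0.7783 = 0.9627136 = (growth of CNY) / (growth of SEK).
SEK growth factor: e^(0.0564×2) = 1.119408.
So the CNY growth factor = 1.0776693.
Take logs: ln 1.0776693 / 2 = 0.037400, so 3.74%.

3.74%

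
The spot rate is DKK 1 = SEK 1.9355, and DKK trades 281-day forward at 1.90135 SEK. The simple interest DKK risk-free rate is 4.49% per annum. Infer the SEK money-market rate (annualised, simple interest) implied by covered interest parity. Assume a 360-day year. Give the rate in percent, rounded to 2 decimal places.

T = 281/360 years.
F/S = 1.90135/1.9355 = 0.9823560 = (growth of SEK) / (growth of DKK).
The DKK side grows by 1 + 0.0449×281/360 = 1.0350469.
That pins the SEK growth at 1.0167845.
(1.0167845 − 1)/T = 0.021503, i.e. 2.15%.

2.15%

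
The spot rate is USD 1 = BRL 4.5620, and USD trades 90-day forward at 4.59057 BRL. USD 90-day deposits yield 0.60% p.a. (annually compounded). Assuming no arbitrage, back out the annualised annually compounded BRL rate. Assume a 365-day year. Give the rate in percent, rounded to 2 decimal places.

T = 90/365 years.
F/S = 4.59057/4.562 = 1.0062626 = (growth of BRL) / (growth of USD).
The USD side grows by (1 + 0.0060)^(90/365) = 1.0014761.
Hence g_BRL = 1.0077479.
Annualise: 1.0077479^(365/90) − 1 = 0.031796 = 3.18%.

3.18%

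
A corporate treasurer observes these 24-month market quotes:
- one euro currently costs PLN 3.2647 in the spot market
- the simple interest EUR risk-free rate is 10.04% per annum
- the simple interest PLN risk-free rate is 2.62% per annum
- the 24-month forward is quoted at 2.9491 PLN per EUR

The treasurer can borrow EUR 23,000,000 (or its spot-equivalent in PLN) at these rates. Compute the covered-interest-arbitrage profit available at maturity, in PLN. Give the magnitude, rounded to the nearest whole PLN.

PLN 2,426,707

T = 2 years.
Invest the EUR and cover forward: 23,000,000 × 1.200800 × 2.9491 = PLN 81,449,423.44.
Convert at spot and invest in PLN: 23,000,000 × 3.2647 × 1.052400 = PLN 79,022,716.44.
The quoted forward overvalues EUR, so borrow PLN, buy EUR at spot, deposit the EUR at 10.04%, and sell the proceeds forward at 2.9491.
Profit = 81,449,423.44 − 79,022,716.44 = PLN 2,426,707.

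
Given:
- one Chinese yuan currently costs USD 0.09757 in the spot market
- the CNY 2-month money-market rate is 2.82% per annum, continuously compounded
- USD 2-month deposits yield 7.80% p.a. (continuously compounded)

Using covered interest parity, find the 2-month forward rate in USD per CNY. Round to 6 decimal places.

0.098383

T = 2/12 years.
Growth of 1 USD over T: e^(0.0780×2/12) = 1.0130849.
CNY growth factor: e^(0.0282×2/12) = 1.0047111.
CIP: F = S · (grow USD)/(grow CNY) = 0.09757 × 1.0130849/1.0047111 = 0.09838320 USD per CNY.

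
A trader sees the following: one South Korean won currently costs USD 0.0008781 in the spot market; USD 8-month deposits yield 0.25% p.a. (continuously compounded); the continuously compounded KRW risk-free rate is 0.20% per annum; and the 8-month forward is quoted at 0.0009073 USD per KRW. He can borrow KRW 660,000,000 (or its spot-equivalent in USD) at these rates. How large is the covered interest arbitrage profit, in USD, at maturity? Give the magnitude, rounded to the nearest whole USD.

T = 8/12 years.
Keep in KRW, deliver into the forward: 660,000,000·1.00133422·0.0009073 = USD 599,616.95.
Swap to USD now, deposit: 660,000,000·0.0008781·1.00166806 = USD 580,512.72.
The quoted forward overvalues KRW, so borrow USD, buy KRW at spot, deposit the KRW at 0.20%, and sell the proceeds forward at 0.0009073.
The gap between the two covered legs is USD 19,104.

USD 19,104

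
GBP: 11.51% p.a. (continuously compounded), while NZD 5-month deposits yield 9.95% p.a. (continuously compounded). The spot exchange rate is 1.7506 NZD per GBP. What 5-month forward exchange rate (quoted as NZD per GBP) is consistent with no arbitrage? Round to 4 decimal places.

1.7393

T = 5/12 years.
Growth of 1 NZD over T: e^(0.0995×5/12) = 1.0423297.
GBP accumulates by e^(0.1151×5/12) = 1.0491269.
So F = 1.7506 × 1.0423297 / 1.0491269 = 1.739258 (NZD/GBP).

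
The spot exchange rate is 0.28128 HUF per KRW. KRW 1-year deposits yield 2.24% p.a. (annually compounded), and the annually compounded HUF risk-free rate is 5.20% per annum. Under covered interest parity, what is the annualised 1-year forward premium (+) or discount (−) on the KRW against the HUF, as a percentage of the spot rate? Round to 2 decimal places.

+2.90%

T = 1 year.
No-arbitrage forward: 0.28128 × 1.052000 / 1.022400 = 0.28942347 HUF/KRW.
Annualised premium = (F − S)/S × (1/T) = (0.28942347 − 0.28128)/0.28128 ÷ 1 = 2.90%.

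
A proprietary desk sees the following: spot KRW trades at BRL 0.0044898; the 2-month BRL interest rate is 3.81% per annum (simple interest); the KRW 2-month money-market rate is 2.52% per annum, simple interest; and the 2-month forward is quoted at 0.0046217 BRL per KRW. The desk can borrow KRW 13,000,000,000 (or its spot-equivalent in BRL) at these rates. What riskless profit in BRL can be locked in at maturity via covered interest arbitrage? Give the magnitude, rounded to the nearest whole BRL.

BRL 1,596,412

T = 2/12 years.
Route A — deposit KRW, sell forward: 13,000,000,000 × 1.004200 × 0.0046217 = BRL 60,334,444.82.
Route B — convert at spot, deposit BRL: 13,000,000,000 × 0.0044898 × 1.006350 = BRL 58,738,032.99.
The quoted forward overvalues KRW, so borrow BRL, buy KRW at spot, deposit the KRW at 2.52%, and sell the proceeds forward at 0.0046217.
Arbitrage profit = |60,334,444.82 − 58,738,032.99| = BRL 1,596,412.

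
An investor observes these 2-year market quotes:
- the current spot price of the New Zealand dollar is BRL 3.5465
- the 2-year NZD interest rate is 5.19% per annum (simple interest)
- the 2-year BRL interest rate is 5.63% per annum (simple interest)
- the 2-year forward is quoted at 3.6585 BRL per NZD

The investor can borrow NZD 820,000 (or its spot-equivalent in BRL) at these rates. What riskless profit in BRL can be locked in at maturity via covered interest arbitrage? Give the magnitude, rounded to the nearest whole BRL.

T = 2 years.
Keep in NZD, deliver into the forward: 820,000·1.103800·3.6585 = BRL 3,311,366.89.
Swap to BRL now, deposit: 820,000·3.5465·1.112600 = BRL 3,235,585.44.
The quoted forward overvalues NZD, so borrow BRL, buy NZD at spot, deposit the NZD at 5.19%, and sell the proceeds forward at 3.6585.
The gap between the two covered legs is BRL 75,781.

BRL 75,781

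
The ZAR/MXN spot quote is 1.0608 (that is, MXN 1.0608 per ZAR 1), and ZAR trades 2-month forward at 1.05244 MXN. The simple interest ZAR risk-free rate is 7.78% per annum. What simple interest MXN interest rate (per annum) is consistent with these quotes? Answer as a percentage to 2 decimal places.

T = 2/12 years.
CIP gives F = S · g_MXN/g_ZAR, so g_MXN/g_ZAR = 1.05244/1.0608 = 0.9921192.
ZAR growth factor: 1 + 0.0778×2/12 = 1.0129667.
Hence g_MXN = 1.0049837.
r = (1.0049837 − 1)/(2/12) = 0.029902 → 2.99%.

2.99%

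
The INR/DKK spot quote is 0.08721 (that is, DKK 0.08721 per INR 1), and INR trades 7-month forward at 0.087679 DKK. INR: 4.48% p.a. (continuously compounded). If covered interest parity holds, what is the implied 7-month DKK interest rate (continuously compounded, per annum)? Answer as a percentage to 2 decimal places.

T = 7/12 years.
CIP gives F = S · g_DKK/g_INR, so g_DKK/g_INR = 0.087679/0.08721 = 1.0053778.
INR growth factor: e^(0.0448×7/12) = 1.0264778.
So the DKK growth factor = 1.031998.
r = ln(1.031998)/(7/12) = 0.053994 → 5.40%.

5.40%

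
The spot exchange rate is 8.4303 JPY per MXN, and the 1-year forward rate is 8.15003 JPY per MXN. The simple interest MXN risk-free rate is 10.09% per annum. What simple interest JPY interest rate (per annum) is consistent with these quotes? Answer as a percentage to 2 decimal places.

6.43%

T = 1 year.
F/S = 8.15003/8.4303 = 0.9667544 = (growth of JPY) / (growth of MXN).
The MXN side grows by 1 + 0.1009×1 = 1.100900.
Hence g_JPY = 1.0642999.
(1.0642999 − 1)/T = 0.064300, i.e. 6.43%.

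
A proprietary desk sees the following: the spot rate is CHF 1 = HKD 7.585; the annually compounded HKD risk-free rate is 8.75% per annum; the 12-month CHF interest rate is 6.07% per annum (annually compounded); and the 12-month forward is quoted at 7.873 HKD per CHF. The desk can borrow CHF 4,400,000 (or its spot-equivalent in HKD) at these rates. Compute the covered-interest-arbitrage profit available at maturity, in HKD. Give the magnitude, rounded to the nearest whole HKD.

T = 1 year.
Route A — deposit CHF, sell forward: 4,400,000 × 1.060700 × 7.873 = HKD 36,743,920.84.
Route B — convert at spot, deposit HKD: 4,400,000 × 7.585 × 1.087500 = HKD 36,294,225.00.
The quoted forward overvalues CHF, so borrow HKD, buy CHF at spot, deposit the CHF at 6.07%, and sell the proceeds forward at 7.873.
Profit = 36,743,920.84 − 36,294,225.00 = HKD 449,696.

HKD 449,696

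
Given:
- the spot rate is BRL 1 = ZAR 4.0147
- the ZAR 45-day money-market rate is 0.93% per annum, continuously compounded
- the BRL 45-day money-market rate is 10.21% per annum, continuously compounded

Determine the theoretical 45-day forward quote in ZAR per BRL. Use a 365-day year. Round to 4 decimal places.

3.9690

T = 45/365 years.
ZAR growth factor: e^(0.0093×45/365) = 1.0011472.
Growth of 1 BRL over T: e^(0.1021×45/365) = 1.0126672.
CIP: F = S · (grow ZAR)/(grow BRL) = 4.0147 × 1.0011472/1.0126672 = 3.969029 ZAR per BRL.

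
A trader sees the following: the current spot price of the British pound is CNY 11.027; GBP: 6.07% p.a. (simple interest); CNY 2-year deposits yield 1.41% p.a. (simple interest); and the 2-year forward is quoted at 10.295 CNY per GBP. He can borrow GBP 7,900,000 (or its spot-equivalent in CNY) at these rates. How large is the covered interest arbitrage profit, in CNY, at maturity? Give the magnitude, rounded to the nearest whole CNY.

CNY 1,634,128

T = 2 years.
Route A — deposit GBP, sell forward: 7,900,000 × 1.121400 × 10.295 = CNY 91,204,022.70.
Route B — convert at spot, deposit CNY: 7,900,000 × 11.027 × 1.028200 = CNY 89,569,895.06.
The quoted forward overvalues GBP, so borrow CNY, buy GBP at spot, deposit the GBP at 6.07%, and sell the proceeds forward at 10.295.
The gap between the two covered legs is CNY 1,634,128.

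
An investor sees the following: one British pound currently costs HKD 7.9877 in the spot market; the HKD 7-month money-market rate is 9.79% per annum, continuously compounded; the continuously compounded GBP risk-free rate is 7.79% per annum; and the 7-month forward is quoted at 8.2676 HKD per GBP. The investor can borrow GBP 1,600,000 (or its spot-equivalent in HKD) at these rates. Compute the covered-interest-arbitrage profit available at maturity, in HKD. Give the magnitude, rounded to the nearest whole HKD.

HKD 311,711

T = 7/12 years.
Route A — deposit GBP, sell forward: 1,600,000 × 1.0464899576 × 8.2676 = HKD 13,843,136.60.
Route B — convert at spot, deposit HKD: 1,600,000 × 7.9877 × 1.0587705043 = HKD 13,531,425.85.
The quoted forward overvalues GBP, so borrow HKD, buy GBP at spot, deposit the GBP at 7.79%, and sell the proceeds forward at 8.2676.
Arbitrage profit = |13,843,136.60 − 13,531,425.85| = HKD 311,711.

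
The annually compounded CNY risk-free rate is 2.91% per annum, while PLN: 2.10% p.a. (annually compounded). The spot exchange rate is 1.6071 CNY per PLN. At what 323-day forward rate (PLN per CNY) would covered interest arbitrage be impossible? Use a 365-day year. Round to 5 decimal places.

0.61790

T = 323/365 years.
CNY growth factor: (1 + 0.0291)^(323/365) = 1.0257089.
PLN growth factor: (1 + 0.0210)^(323/365) = 1.0185613.
Forward (CNY per PLN) = 1.6071 × 1.0257089 / 1.0185613 = 1.618378.
Invert for PLN per CNY: 1 / 1.618378 = 0.61790.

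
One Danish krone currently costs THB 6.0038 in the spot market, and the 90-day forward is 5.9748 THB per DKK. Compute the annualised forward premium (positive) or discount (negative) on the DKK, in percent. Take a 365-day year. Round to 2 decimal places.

-1.96%

T = 90/365 years.
DKK trades forward at -0.48303% vs spot over the period.
Annualise by dividing by T: -0.0048303 / (90/365) = -0.019590 → -1.96%.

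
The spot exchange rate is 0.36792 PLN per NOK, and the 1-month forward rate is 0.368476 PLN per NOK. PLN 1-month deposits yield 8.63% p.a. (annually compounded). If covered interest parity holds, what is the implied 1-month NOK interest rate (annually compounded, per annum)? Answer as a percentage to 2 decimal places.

6.68%

T = 1/12 years.
By CIP, F/S equals the PLN-to-NOK growth ratio: 0.368476/0.36792 = 1.0015112.
The PLN side grows by (1 + 0.0863)^(1/12) = 1.006922.
So the NOK growth factor = 1.0054026.
Annualise: 1.0054026^(12/1) − 1 = 0.066793 = 6.68%.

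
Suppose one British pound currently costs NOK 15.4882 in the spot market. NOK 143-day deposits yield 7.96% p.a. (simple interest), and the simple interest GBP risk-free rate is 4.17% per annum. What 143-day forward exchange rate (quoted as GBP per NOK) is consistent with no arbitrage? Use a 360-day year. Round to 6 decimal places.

T = 143/360 years.
Growth of 1 NOK over T: 1 + 0.0796×143/360 = 1.0316189.
GBP accumulates by 1 + 0.0417×143/360 = 1.0165642.
So F = 15.4882 × 1.0316189 / 1.0165642 = 15.71757 (NOK/GBP).
Invert for GBP per NOK: 1 / 15.71757 = 0.063623.

0.063623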